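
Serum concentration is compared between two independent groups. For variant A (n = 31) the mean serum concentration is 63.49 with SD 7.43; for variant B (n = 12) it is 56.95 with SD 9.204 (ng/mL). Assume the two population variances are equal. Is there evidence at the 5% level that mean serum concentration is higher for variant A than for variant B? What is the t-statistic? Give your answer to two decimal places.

2.42

Let group 1 = variant A, group 2 = variant B. H0: μ_1 = μ_2; H1: μ_1 > μ_2 (two-sample pooled-variance t-test, right-tailed).
s_p² = [(31−1)·7.43² + (12−1)·9.204²]/(31+12−2) = 63.1219
t = (63.49 − 56.95)/√[63.1219·(1/31 + 1/12)] = 2.42
df = n₁ + n₂ − 2 = 41
p-value = P(T ≥ 2.42) ≈ 0.010
Since p ≈ 0.010 < α = 0.05, reject H0; the data support H1.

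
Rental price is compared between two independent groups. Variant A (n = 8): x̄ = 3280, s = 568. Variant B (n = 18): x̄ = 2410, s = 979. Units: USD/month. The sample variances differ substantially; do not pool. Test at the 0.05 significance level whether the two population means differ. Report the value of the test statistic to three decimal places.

2.844

Let group 1 = variant A, group 2 = variant B. H0: μ_1 = μ_2; H1: μ_1 ≠ μ_2 (Welch's two-sample t-test, two-sided).
t = (x̄_1 − x̄_2)/√(s_1²/n_1 + s_2²/n_2) = (3280 − 2410)/√(568²/8 + 979²/18) = 2.844
Welch–Satterthwaite df ≈ 21.94
Two-sided p-value ≈ 0.009
Since p ≈ 0.009 < α = 0.05, reject H0; the data support H1.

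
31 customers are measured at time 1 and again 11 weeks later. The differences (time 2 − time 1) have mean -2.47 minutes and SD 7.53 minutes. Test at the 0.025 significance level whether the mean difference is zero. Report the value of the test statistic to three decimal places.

H0: μ_d = 0; H1: μ_d ≠ 0 (paired t-test on the differences, two-sided).
t = d̄/(s_d/√n) = -2.47/(7.53/√31) = -1.826
df = n − 1 = 30
Two-sided p-value ≈ 0.0778
Since p ≈ 0.0778 > α = 0.025, fail to reject H0; the data do not provide sufficient evidence against H0.

-1.826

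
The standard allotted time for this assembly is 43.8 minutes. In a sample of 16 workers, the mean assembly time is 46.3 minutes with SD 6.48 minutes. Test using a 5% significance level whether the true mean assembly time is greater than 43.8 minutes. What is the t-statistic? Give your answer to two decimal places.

H0: μ = 43.8; H1: μ > 43.8 (one-sample t-test, right-tailed).
t = (x̄ − μ₀)/(s/√n) = (46.3 − 43.8)/(6.48/√16) = 1.54
df = n − 1 = 15
p-value = P(T ≥ 1.54) ≈ 0.072
Since p ≈ 0.072 > α = 0.05, fail to reject H0; the evidence is not statistically significant.

1.54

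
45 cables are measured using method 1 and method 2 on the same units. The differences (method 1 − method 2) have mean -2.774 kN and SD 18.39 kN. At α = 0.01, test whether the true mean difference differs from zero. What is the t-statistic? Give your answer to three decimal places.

-1.012

H0: μ_d = 0; H1: μ_d ≠ 0 (paired t-test on the differences, two-sided).
t = d̄/(s_d/√n) = -2.774/(18.39/√45) = -1.012
df = n − 1 = 44
Two-sided p-value ≈ 0.3171
Since p ≈ 0.3171 > α = 0.01, fail to reject H0; the data do not provide sufficient evidence against H0.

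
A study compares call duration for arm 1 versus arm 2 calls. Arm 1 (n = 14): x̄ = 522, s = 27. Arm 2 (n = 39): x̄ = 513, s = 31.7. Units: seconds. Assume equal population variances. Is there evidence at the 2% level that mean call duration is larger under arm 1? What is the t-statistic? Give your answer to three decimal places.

Let group 1 = arm 1, group 2 = arm 2. H0: μ_1 = μ_2; H1: μ_1 > μ_2 (two-sample pooled-variance t-test, right-tailed).
s_p² = [(14−1)·27² + (39−1)·31.7²]/(14+39−2) = 934.565
t = (522 − 513)/√[934.565·(1/14 + 1/39)] = 0.945
df = n₁ + n₂ − 2 = 51
p-value = P(T ≥ 0.945) ≈ 0.175
Since p ≈ 0.175 > α = 0.02, fail to reject H0; the evidence is not statistically significant.

0.945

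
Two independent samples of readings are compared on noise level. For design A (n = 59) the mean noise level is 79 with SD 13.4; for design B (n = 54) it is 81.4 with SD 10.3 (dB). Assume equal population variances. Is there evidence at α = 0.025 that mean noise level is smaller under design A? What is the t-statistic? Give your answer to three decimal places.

-1.060

Let group 1 = design A, group 2 = design B. H0: μ_1 = μ_2; H1: μ_1 < μ_2 (two-sample pooled-variance t-test, left-tailed).
s_p² = [(59−1)·13.4² + (54−1)·10.3²]/(59+54−2) = 144.48
t = (79 − 81.4)/√[144.48·(1/59 + 1/54)] = -1.060
df = n₁ + n₂ − 2 = 111
p-value = P(T ≤ -1.060) ≈ 0.146
Since p ≈ 0.146 > α = 0.025, fail to reject H0; the evidence is not statistically significant.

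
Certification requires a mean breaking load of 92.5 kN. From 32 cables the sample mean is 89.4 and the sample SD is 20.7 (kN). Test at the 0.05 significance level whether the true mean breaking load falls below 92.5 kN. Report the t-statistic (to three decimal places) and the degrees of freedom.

t = -0.847, df = 31

H0: μ = 92.5; H1: μ < 92.5 (one-sample t-test, left-tailed).
t = (x̄ − μ₀)/(s/√n) = (89.4 − 92.5)/(20.7/√32) = -0.847
df = n − 1 = 31
p-value = P(T ≤ -0.847) ≈ 0.2017
Since p ≈ 0.2017 > α = 0.05, fail to reject H0; the evidence is not statistically significant.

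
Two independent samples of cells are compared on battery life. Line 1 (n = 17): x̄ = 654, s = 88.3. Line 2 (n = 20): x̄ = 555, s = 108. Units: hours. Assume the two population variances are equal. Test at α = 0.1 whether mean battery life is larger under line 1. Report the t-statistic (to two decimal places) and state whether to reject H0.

t = 3.02; reject H0

Let group 1 = line 1, group 2 = line 2. H0: μ_1 = μ_2; H1: μ_1 > μ_2 (two-sample pooled-variance t-test, right-tailed).
s_p² = [(17−1)·88.3² + (20−1)·108²]/(17+20−2) = 9896.18
t = (654 − 555)/√[9896.18·(1/17 + 1/20)] = 3.02
df = n₁ + n₂ − 2 = 35
p-value = P(T ≥ 3.02) ≈ 0.0024
Since p ≈ 0.0024 < α = 0.1, reject H0; the data support H1.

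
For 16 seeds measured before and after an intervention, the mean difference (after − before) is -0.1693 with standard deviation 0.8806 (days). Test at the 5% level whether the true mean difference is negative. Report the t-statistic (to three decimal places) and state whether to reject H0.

t = -0.769; fail to reject H0

H0: μ_d = 0; H1: μ_d < 0 (paired t-test on the differences, left-tailed).
t = d̄/(s_d/√n) = -0.1693/(0.8806/√16) = -0.769
df = n − 1 = 15
p-value = P(T ≤ -0.769) ≈ 0.2269
Since p ≈ 0.2269 > α = 0.05, fail to reject H0; the data do not provide sufficient evidence against H0.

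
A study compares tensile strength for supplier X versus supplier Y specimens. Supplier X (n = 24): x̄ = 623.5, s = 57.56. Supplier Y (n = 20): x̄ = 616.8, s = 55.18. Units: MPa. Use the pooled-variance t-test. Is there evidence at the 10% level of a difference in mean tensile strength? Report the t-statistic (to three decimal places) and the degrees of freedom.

Let group 1 = supplier X, group 2 = supplier Y. H0: μ_1 = μ_2; H1: μ_1 ≠ μ_2 (two-sample pooled-variance t-test, two-sided).
s_p² = [(24−1)·57.56² + (20−1)·55.18²]/(24+20−2) = 3191.77
t = (623.5 − 616.8)/√[3191.77·(1/24 + 1/20)] = 0.392
df = n₁ + n₂ − 2 = 42
Two-sided p-value ≈ 0.6973
Since p ≈ 0.6973 > α = 0.1, fail to reject H0; the data do not provide sufficient evidence against H0.

t = 0.392, df = 42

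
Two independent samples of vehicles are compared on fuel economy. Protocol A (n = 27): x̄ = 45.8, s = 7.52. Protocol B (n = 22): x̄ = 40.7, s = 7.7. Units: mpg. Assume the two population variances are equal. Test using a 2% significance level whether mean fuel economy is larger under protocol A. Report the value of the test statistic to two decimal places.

2.34

Let group 1 = protocol A, group 2 = protocol B. H0: μ_1 = μ_2; H1: μ_1 > μ_2 (two-sample pooled-variance t-test, right-tailed).
s_p² = [(27−1)·7.52² + (22−1)·7.7²]/(27+22−2) = 57.7745
t = (45.8 − 40.7)/√[57.7745·(1/27 + 1/22)] = 2.34
df = n₁ + n₂ − 2 = 47
p-value = P(T ≥ 2.34) ≈ 0.0119
Since p ≈ 0.0119 < α = 0.02, reject H0; the evidence is statistically significant.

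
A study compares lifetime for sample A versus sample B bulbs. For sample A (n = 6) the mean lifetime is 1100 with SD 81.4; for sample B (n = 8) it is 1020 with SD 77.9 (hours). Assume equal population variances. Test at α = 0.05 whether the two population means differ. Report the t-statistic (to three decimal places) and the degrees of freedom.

Let group 1 = sample A, group 2 = sample B. H0: μ_1 = μ_2; H1: μ_1 ≠ μ_2 (two-sample pooled-variance t-test, two-sided).
s_p² = [(6−1)·81.4² + (8−1)·77.9²]/(6+8−2) = 6300.72
t = (1100 − 1020)/√[6300.72·(1/6 + 1/8)] = 1.866
df = n₁ + n₂ − 2 = 12
Two-sided p-value ≈ 0.0866
Since p ≈ 0.0866 > α = 0.05, fail to reject H0; the data do not provide sufficient evidence against H0.

t = 1.866, df = 12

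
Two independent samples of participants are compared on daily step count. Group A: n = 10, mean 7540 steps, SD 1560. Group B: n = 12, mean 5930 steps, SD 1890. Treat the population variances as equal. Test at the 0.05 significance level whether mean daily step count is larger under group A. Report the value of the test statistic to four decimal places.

2.1496

Let group 1 = group A, group 2 = group B. H0: μ_1 = μ_2; H1: μ_1 > μ_2 (two-sample pooled-variance t-test, right-tailed).
s_p² = [(10−1)·1560² + (12−1)·1890²]/(10+12−2) = 3059780
t = (7540 − 5930)/√[3059780·(1/10 + 1/12)] = 2.1496
df = n₁ + n₂ − 2 = 20
p-value = P(T ≥ 2.1496) ≈ 0.022
Since p ≈ 0.022 < α = 0.05, reject H0; the evidence is statistically significant.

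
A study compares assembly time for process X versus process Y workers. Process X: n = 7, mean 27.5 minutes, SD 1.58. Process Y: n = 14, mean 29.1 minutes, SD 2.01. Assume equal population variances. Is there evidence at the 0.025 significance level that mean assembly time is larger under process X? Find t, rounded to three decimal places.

Let group 1 = process X, group 2 = process Y. H0: μ_1 = μ_2; H1: μ_1 > μ_2 (two-sample pooled-variance t-test, right-tailed).
s_p² = [(7−1)·1.58² + (14−1)·2.01²]/(7+14−2) = 3.55262
t = (27.5 − 29.1)/√[3.55262·(1/7 + 1/14)] = -1.834
df = n₁ + n₂ − 2 = 19
p-value = P(T ≥ -1.834) ≈ 0.9588
Since p ≈ 0.9588 > α = 0.025, fail to reject H0; the evidence is not statistically significant.

-1.834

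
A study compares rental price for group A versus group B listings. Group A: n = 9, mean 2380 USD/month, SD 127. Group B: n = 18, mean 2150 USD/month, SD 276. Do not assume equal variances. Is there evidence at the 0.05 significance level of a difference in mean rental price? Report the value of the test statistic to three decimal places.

2.963

Let group 1 = group A, group 2 = group B. H0: μ_1 = μ_2; H1: μ_1 ≠ μ_2 (Welch's two-sample t-test, two-sided).
t = (x̄_1 − x̄_2)/√(s_1²/n_1 + s_2²/n_2) = (2380 − 2150)/√(127²/9 + 276²/18) = 2.963
Welch–Satterthwaite df ≈ 24.94
Two-sided p-value ≈ 0.0066
Since p ≈ 0.0066 < α = 0.05, reject H0; the data support H1.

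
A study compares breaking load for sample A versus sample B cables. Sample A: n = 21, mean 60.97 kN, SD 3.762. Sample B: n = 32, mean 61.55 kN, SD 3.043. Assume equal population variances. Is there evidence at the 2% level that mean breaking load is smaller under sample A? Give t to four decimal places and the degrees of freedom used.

t = -0.6177, df = 51

Let group 1 = sample A, group 2 = sample B. H0: μ_1 = μ_2; H1: μ_1 < μ_2 (two-sample pooled-variance t-test, left-tailed).
s_p² = [(21−1)·3.762² + (32−1)·3.043²]/(21+32−2) = 11.1786
t = (60.97 − 61.55)/√[11.1786·(1/21 + 1/32)] = -0.6177
df = n₁ + n₂ − 2 = 51
p-value = P(T ≤ -0.6177) ≈ 0.270
Since p ≈ 0.270 > α = 0.02, fail to reject H0; the data do not provide sufficient evidence against H0.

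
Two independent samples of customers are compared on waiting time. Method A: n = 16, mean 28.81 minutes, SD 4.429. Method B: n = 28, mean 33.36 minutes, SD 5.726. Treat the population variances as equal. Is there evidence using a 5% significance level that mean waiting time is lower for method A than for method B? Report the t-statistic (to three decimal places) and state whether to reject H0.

Let group 1 = method A, group 2 = method B. H0: μ_1 = μ_2; H1: μ_1 < μ_2 (two-sample pooled-variance t-test, left-tailed).
s_p² = [(16−1)·4.429² + (28−1)·5.726²]/(16+28−2) = 28.0831
t = (28.81 − 33.36)/√[28.0831·(1/16 + 1/28)] = -2.740
df = n₁ + n₂ − 2 = 42
p-value = P(T ≤ -2.740) ≈ 0.0045
Since p ≈ 0.0045 < α = 0.05, reject H0; the evidence is statistically significant.

t = -2.740; reject H0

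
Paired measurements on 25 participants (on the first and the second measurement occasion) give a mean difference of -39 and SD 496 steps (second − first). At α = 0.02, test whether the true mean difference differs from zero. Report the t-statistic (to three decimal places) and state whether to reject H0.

H0: μ_d = 0; H1: μ_d ≠ 0 (paired t-test on the differences, two-sided).
t = d̄/(s_d/√n) = -39/(496/√25) = -0.393
df = n − 1 = 24
Two-sided p-value ≈ 0.6977
Since p ≈ 0.6977 > α = 0.02, fail to reject H0; the data do not provide sufficient evidence against H0.

t = -0.393; fail to reject H0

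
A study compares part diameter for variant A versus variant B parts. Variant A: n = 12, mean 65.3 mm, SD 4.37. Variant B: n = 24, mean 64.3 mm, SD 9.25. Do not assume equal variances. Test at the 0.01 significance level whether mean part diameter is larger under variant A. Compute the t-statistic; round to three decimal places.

0.440

Let group 1 = variant A, group 2 = variant B. H0: μ_1 = μ_2; H1: μ_1 > μ_2 (Welch's two-sample t-test, right-tailed).
t = (x̄_1 − x̄_2)/√(s_1²/n_1 + s_2²/n_2) = (65.3 − 64.3)/√(4.37²/12 + 9.25²/24) = 0.440
Welch–Satterthwaite df ≈ 33.97
p-value = P(T ≥ 0.440) ≈ 0.3312
Since p ≈ 0.3312 > α = 0.01, fail to reject H0; the evidence is not statistically significant.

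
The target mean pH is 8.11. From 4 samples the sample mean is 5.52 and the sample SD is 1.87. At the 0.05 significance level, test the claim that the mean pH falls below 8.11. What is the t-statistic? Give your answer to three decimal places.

H0: μ = 8.11; H1: μ < 8.11 (one-sample t-test, left-tailed).
t = (x̄ − μ₀)/(s/√n) = (5.52 − 8.11)/(1.87/√4) = -2.770
df = n − 1 = 3
p-value = P(T ≤ -2.770) ≈ 0.035
Since p ≈ 0.035 < α = 0.05, reject H0; the data support H1.

-2.770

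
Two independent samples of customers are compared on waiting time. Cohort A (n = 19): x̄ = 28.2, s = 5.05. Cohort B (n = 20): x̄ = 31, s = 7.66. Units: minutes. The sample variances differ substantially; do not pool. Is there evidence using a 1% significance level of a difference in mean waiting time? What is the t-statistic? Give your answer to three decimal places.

Let group 1 = cohort A, group 2 = cohort B. H0: μ_1 = μ_2; H1: μ_1 ≠ μ_2 (Welch's two-sample t-test, two-sided).
t = (x̄_1 − x̄_2)/√(s_1²/n_1 + s_2²/n_2) = (28.2 − 31)/√(5.05²/19 + 7.66²/20) = -1.354
Welch–Satterthwaite df ≈ 33.06
Two-sided p-value ≈ 0.1849
Since p ≈ 0.1849 > α = 0.01, fail to reject H0; the data do not provide sufficient evidence against H0.

-1.354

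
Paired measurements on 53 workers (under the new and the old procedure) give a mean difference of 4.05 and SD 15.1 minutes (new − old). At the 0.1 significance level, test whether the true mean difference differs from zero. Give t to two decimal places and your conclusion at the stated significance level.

t = 1.95; reject H0

H0: μ_d = 0; H1: μ_d ≠ 0 (paired t-test on the differences, two-sided).
t = d̄/(s_d/√n) = 4.05/(15.1/√53) = 1.95
df = n − 1 = 52
Two-sided p-value ≈ 0.0563
Since p ≈ 0.0563 < α = 0.1, reject H0; the data support H1.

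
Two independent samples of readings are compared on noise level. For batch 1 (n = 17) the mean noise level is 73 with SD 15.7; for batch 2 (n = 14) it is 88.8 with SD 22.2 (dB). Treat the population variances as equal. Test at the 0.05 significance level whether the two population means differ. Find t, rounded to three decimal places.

-2.317

Let group 1 = batch 1, group 2 = batch 2. H0: μ_1 = μ_2; H1: μ_1 ≠ μ_2 (two-sample pooled-variance t-test, two-sided).
s_p² = [(17−1)·15.7² + (14−1)·22.2²]/(17+14−2) = 356.923
t = (73 − 88.8)/√[356.923·(1/17 + 1/14)] = -2.317
df = n₁ + n₂ − 2 = 29
Two-sided p-value ≈ 0.0277
Since p ≈ 0.0277 < α = 0.05, reject H0; the data support H1.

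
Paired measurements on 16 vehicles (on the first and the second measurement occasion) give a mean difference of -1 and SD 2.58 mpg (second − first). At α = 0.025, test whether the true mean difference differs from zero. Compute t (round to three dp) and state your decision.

H0: μ_d = 0; H1: μ_d ≠ 0 (paired t-test on the differences, two-sided).
t = d̄/(s_d/√n) = -1/(2.58/√16) = -1.550
df = n − 1 = 15
Two-sided p-value ≈ 0.1419
Since p ≈ 0.1419 > α = 0.025, fail to reject H0; the data do not provide sufficient evidence against H0.

t = -1.550; fail to reject H0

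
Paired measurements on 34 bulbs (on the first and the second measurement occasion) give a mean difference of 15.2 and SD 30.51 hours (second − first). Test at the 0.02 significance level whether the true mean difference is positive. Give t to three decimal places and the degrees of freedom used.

H0: μ_d = 0; H1: μ_d > 0 (paired t-test on the differences, right-tailed).
t = d̄/(s_d/√n) = 15.2/(30.51/√34) = 2.905
df = n − 1 = 33
p-value = P(T ≥ 2.905) ≈ 0.003
Since p ≈ 0.003 < α = 0.02, reject H0; the data support H1.

t = 2.905, df = 33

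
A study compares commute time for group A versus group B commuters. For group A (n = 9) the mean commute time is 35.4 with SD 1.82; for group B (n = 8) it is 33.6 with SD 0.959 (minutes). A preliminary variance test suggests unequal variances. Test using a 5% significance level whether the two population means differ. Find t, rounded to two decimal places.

2.59

Let group 1 = group A, group 2 = group B. H0: μ_1 = μ_2; H1: μ_1 ≠ μ_2 (Welch's two-sample t-test, two-sided).
t = (x̄_1 − x̄_2)/√(s_1²/n_1 + s_2²/n_2) = (35.4 − 33.6)/√(1.82²/9 + 0.959²/8) = 2.59
Welch–Satterthwaite df ≈ 12.40
Two-sided p-value ≈ 0.0231
Since p ≈ 0.0231 < α = 0.05, reject H0; the data support H1.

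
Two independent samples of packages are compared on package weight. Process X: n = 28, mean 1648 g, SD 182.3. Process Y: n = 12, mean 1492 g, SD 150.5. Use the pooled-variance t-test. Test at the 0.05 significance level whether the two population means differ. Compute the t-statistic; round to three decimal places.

Let group 1 = process X, group 2 = process Y. H0: μ_1 = μ_2; H1: μ_1 ≠ μ_2 (two-sample pooled-variance t-test, two-sided).
s_p² = [(28−1)·182.3² + (12−1)·150.5²]/(28+12−2) = 30169.8
t = (1648 − 1492)/√[30169.8·(1/28 + 1/12)] = 2.603
df = n₁ + n₂ − 2 = 38
Two-sided p-value ≈ 0.0131
Since p ≈ 0.0131 < α = 0.05, reject H0; the data support H1.

2.603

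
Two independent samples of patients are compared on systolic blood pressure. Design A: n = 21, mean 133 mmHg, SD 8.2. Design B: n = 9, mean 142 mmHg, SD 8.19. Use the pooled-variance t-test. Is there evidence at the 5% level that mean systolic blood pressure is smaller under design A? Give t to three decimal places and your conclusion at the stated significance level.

t = -2.756; reject H0

Let group 1 = design A, group 2 = design B. H0: μ_1 = μ_2; H1: μ_1 < μ_2 (two-sample pooled-variance t-test, left-tailed).
s_p² = [(21−1)·8.2² + (9−1)·8.19²]/(21+9−2) = 67.1932
t = (133 − 142)/√[67.1932·(1/21 + 1/9)] = -2.756
df = n₁ + n₂ − 2 = 28
p-value = P(T ≤ -2.756) ≈ 0.005
Since p ≈ 0.005 < α = 0.05, reject H0; the data support H1.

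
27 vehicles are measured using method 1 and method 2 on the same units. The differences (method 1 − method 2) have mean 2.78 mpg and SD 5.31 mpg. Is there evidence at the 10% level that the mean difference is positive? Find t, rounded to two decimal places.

H0: μ_d = 0; H1: μ_d > 0 (paired t-test on the differences, right-tailed).
t = d̄/(s_d/√n) = 2.78/(5.31/√27) = 2.72
df = n − 1 = 26
p-value = P(T ≥ 2.72) ≈ 0.006
Since p ≈ 0.006 < α = 0.1, reject H0; the evidence is statistically significant.

2.72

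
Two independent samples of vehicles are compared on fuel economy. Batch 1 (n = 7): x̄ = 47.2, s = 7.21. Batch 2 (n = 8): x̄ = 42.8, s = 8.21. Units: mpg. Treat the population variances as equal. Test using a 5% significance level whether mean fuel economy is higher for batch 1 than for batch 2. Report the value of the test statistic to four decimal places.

Let group 1 = batch 1, group 2 = batch 2. H0: μ_1 = μ_2; H1: μ_1 > μ_2 (two-sample pooled-variance t-test, right-tailed).
s_p² = [(7−1)·7.21² + (8−1)·8.21²]/(7+8−2) = 60.2872
t = (47.2 − 42.8)/√[60.2872·(1/7 + 1/8)] = 1.0949
df = n₁ + n₂ − 2 = 13
p-value = P(T ≥ 1.0949) ≈ 0.147
Since p ≈ 0.147 > α = 0.05, fail to reject H0; the evidence is not statistically significant.

1.0949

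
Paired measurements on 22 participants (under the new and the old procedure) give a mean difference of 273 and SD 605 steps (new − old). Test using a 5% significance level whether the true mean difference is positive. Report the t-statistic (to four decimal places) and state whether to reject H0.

t = 2.1165; reject H0

H0: μ_d = 0; H1: μ_d > 0 (paired t-test on the differences, right-tailed).
t = d̄/(s_d/√n) = 273/(605/√22) = 2.1165
df = n − 1 = 21
p-value = P(T ≥ 2.1165) ≈ 0.023
Since p ≈ 0.023 < α = 0.05, reject H0; the data support H1.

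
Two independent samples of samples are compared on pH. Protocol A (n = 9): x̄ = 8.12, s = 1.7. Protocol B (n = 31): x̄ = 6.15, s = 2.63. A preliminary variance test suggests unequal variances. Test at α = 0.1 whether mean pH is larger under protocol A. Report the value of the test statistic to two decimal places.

Let group 1 = protocol A, group 2 = protocol B. H0: μ_1 = μ_2; H1: μ_1 > μ_2 (Welch's two-sample t-test, right-tailed).
t = (x̄_1 − x̄_2)/√(s_1²/n_1 + s_2²/n_2) = (8.12 − 6.15)/√(1.7²/9 + 2.63²/31) = 2.67
Welch–Satterthwaite df ≈ 20.36
p-value = P(T ≥ 2.67) ≈ 0.007
Since p ≈ 0.007 < α = 0.1, reject H0; the evidence is statistically significant.

2.67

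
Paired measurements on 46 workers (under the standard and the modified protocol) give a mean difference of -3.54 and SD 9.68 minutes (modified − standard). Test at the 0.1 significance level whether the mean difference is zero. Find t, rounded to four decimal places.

H0: μ_d = 0; H1: μ_d ≠ 0 (paired t-test on the differences, two-sided).
t = d̄/(s_d/√n) = -3.54/(9.68/√46) = -2.4803
df = n − 1 = 45
Two-sided p-value ≈ 0.0169
Since p ≈ 0.0169 < α = 0.1, reject H0; the evidence is statistically significant.

-2.4803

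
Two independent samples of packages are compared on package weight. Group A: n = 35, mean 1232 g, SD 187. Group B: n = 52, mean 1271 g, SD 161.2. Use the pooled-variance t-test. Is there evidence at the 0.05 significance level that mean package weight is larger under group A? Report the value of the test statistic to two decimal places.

-1.04

Let group 1 = group A, group 2 = group B. H0: μ_1 = μ_2; H1: μ_1 > μ_2 (two-sample pooled-variance t-test, right-tailed).
s_p² = [(35−1)·187² + (52−1)·161.2²]/(35+52−2) = 29578.9
t = (1232 − 1271)/√[29578.9·(1/35 + 1/52)] = -1.04
df = n₁ + n₂ − 2 = 85
p-value = P(T ≥ -1.04) ≈ 0.849
Since p ≈ 0.849 > α = 0.05, fail to reject H0; the evidence is not statistically significant.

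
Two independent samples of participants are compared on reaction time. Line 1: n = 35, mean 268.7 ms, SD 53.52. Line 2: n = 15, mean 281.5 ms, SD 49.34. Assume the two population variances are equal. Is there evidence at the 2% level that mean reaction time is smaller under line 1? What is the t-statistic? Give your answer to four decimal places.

Let group 1 = line 1, group 2 = line 2. H0: μ_1 = μ_2; H1: μ_1 < μ_2 (two-sample pooled-variance t-test, left-tailed).
s_p² = [(35−1)·53.52² + (15−1)·49.34²]/(35+15−2) = 2738.99
t = (268.7 − 281.5)/√[2738.99·(1/35 + 1/15)] = -0.7925
df = n₁ + n₂ − 2 = 48
p-value = P(T ≤ -0.7925) ≈ 0.2160
Since p ≈ 0.2160 > α = 0.02, fail to reject H0; the evidence is not statistically significant.

-0.7925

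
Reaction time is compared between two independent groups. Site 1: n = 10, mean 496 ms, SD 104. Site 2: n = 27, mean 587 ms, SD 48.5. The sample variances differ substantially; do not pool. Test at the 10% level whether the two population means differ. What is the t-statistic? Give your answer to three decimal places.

Let group 1 = site 1, group 2 = site 2. H0: μ_1 = μ_2; H1: μ_1 ≠ μ_2 (Welch's two-sample t-test, two-sided).
t = (x̄_1 − x̄_2)/√(s_1²/n_1 + s_2²/n_2) = (496 − 587)/√(104²/10 + 48.5²/27) = -2.662
Welch–Satterthwaite df ≈ 10.48
Two-sided p-value ≈ 0.023
Since p ≈ 0.023 < α = 0.1, reject H0; the data support H1.

-2.662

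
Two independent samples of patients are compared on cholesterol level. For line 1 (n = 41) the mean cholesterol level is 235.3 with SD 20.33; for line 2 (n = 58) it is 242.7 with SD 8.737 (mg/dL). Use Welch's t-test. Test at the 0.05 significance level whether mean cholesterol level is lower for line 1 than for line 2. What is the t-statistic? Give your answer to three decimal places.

Let group 1 = line 1, group 2 = line 2. H0: μ_1 = μ_2; H1: μ_1 < μ_2 (Welch's two-sample t-test, left-tailed).
t = (x̄_1 − x̄_2)/√(s_1²/n_1 + s_2²/n_2) = (235.3 − 242.7)/√(20.33²/41 + 8.737²/58) = -2.192
Welch–Satterthwaite df ≈ 50.52
p-value = P(T ≤ -2.192) ≈ 0.0165
Since p ≈ 0.0165 < α = 0.05, reject H0; the evidence is statistically significant.

-2.192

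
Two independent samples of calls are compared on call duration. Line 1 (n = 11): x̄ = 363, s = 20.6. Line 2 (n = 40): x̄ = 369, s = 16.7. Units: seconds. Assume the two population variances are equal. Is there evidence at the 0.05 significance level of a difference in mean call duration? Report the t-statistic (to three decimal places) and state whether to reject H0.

t = -1.003; fail to reject H0

Let group 1 = line 1, group 2 = line 2. H0: μ_1 = μ_2; H1: μ_1 ≠ μ_2 (two-sample pooled-variance t-test, two-sided).
s_p² = [(11−1)·20.6² + (40−1)·16.7²]/(11+40−2) = 308.578
t = (363 − 369)/√[308.578·(1/11 + 1/40)] = -1.003
df = n₁ + n₂ − 2 = 49
Two-sided p-value ≈ 0.321
Since p ≈ 0.321 > α = 0.05, fail to reject H0; the evidence is not statistically significant.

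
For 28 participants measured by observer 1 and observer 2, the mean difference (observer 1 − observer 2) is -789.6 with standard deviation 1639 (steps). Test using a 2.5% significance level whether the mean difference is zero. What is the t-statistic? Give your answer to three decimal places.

-2.549

H0: μ_d = 0; H1: μ_d ≠ 0 (paired t-test on the differences, two-sided).
t = d̄/(s_d/√n) = -789.6/(1639/√28) = -2.549
df = n − 1 = 27
Two-sided p-value ≈ 0.017
Since p ≈ 0.017 < α = 0.025, reject H0; the evidence is statistically significant.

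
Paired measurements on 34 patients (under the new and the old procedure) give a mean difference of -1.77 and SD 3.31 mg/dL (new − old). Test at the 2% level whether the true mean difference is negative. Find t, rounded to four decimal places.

H0: μ_d = 0; H1: μ_d < 0 (paired t-test on the differences, left-tailed).
t = d̄/(s_d/√n) = -1.77/(3.31/√34) = -3.1181
df = n − 1 = 33
p-value = P(T ≤ -3.1181) ≈ 0.002
Since p ≈ 0.002 < α = 0.02, reject H0; the evidence is statistically significant.

-3.1181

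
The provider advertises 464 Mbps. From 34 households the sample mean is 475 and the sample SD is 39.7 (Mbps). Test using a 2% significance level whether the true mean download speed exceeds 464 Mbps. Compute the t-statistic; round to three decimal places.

1.616

H0: μ = 464; H1: μ > 464 (one-sample t-test, right-tailed).
t = (x̄ − μ₀)/(s/√n) = (475 − 464)/(39.7/√34) = 1.616
df = n − 1 = 33
p-value = P(T ≥ 1.616) ≈ 0.0578
Since p ≈ 0.0578 > α = 0.02, fail to reject H0; the data do not provide sufficient evidence against H0.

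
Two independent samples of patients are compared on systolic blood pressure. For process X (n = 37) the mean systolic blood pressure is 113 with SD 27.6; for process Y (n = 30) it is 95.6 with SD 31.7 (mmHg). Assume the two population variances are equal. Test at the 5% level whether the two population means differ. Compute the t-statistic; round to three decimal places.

Let group 1 = process X, group 2 = process Y. H0: μ_1 = μ_2; H1: μ_1 ≠ μ_2 (two-sample pooled-variance t-test, two-sided).
s_p² = [(37−1)·27.6² + (30−1)·31.7²]/(37+30−2) = 870.233
t = (113 − 95.6)/√[870.233·(1/37 + 1/30)] = 2.401
df = n₁ + n₂ − 2 = 65
Two-sided p-value ≈ 0.0192
Since p ≈ 0.0192 < α = 0.05, reject H0; the evidence is statistically significant.

2.401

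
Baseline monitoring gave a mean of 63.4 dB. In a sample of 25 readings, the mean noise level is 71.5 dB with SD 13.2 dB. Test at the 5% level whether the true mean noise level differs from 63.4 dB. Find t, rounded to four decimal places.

H0: μ = 63.4; H1: μ ≠ 63.4 (one-sample t-test, two-sided).
t = (x̄ − μ₀)/(s/√n) = (71.5 − 63.4)/(13.2/√25) = 3.0682
df = n − 1 = 24
Two-sided p-value ≈ 0.005
Since p ≈ 0.005 < α = 0.05, reject H0; the data support H1.

3.0682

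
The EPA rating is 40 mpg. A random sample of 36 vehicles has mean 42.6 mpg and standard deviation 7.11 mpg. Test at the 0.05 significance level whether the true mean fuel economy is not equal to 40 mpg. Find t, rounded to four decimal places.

2.1941

H0: μ = 40; H1: μ ≠ 40 (one-sample t-test, two-sided).
t = (x̄ − μ₀)/(s/√n) = (42.6 − 40)/(7.11/√36) = 2.1941
df = n − 1 = 35
Two-sided p-value ≈ 0.0350
Since p ≈ 0.0350 < α = 0.05, reject H0; the evidence is statistically significant.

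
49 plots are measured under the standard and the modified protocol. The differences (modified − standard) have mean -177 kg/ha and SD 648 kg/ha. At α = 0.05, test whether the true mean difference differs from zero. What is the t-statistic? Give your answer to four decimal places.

-1.9120

H0: μ_d = 0; H1: μ_d ≠ 0 (paired t-test on the differences, two-sided).
t = d̄/(s_d/√n) = -177/(648/√49) = -1.9120
df = n − 1 = 48
Two-sided p-value ≈ 0.062
Since p ≈ 0.062 > α = 0.05, fail to reject H0; the evidence is not statistically significant.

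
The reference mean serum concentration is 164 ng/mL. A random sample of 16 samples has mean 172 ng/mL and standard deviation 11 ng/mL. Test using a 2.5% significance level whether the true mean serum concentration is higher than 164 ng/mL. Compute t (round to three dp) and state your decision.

t = 2.909; reject H0

H0: μ = 164; H1: μ > 164 (one-sample t-test, right-tailed).
t = (x̄ − μ₀)/(s/√n) = (172 − 164)/(11/√16) = 2.909
df = n − 1 = 15
p-value = P(T ≥ 2.909) ≈ 0.0054
Since p ≈ 0.0054 < α = 0.025, reject H0; the evidence is statistically significant.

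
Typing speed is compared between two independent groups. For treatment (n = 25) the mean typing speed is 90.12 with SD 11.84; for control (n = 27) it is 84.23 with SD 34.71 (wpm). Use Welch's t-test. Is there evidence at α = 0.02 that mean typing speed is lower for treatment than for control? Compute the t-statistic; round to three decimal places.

Let group 1 = treatment, group 2 = control. H0: μ_1 = μ_2; H1: μ_1 < μ_2 (Welch's two-sample t-test, left-tailed).
t = (x̄_1 − x̄_2)/√(s_1²/n_1 + s_2²/n_2) = (90.12 − 84.23)/√(11.84²/25 + 34.71²/27) = 0.831
Welch–Satterthwaite df ≈ 32.39
p-value = P(T ≤ 0.831) ≈ 0.794
Since p ≈ 0.794 > α = 0.02, fail to reject H0; the evidence is not statistically significant.

0.831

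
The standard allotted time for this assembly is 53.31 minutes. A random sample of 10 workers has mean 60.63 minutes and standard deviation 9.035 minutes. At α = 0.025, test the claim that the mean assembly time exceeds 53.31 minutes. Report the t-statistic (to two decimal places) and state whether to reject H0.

t = 2.56; reject H0

H0: μ = 53.31; H1: μ > 53.31 (one-sample t-test, right-tailed).
t = (x̄ − μ₀)/(s/√n) = (60.63 − 53.31)/(9.035/√10) = 2.56
df = n − 1 = 9
p-value = P(T ≥ 2.56) ≈ 0.0153
Since p ≈ 0.0153 < α = 0.025, reject H0; the evidence is statistically significant.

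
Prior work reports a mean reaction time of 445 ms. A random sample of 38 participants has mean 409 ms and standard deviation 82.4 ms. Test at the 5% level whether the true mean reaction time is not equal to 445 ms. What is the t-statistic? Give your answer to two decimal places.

-2.69

H0: μ = 445; H1: μ ≠ 445 (one-sample t-test, two-sided).
t = (x̄ − μ₀)/(s/√n) = (409 − 445)/(82.4/√38) = -2.69
df = n − 1 = 37
Two-sided p-value ≈ 0.0106
Since p ≈ 0.0106 < α = 0.05, reject H0; the data support H1.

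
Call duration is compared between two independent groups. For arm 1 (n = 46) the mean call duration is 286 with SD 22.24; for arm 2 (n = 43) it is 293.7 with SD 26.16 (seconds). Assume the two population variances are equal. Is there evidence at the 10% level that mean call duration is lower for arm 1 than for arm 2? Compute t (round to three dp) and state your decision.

Let group 1 = arm 1, group 2 = arm 2. H0: μ_1 = μ_2; H1: μ_1 < μ_2 (two-sample pooled-variance t-test, left-tailed).
s_p² = [(46−1)·22.24² + (43−1)·26.16²]/(46+43−2) = 586.21
t = (286 − 293.7)/√[586.21·(1/46 + 1/43)] = -1.499
df = n₁ + n₂ − 2 = 87
p-value = P(T ≤ -1.499) ≈ 0.069
Since p ≈ 0.069 < α = 0.1, reject H0; the data support H1.

t = -1.499; reject H0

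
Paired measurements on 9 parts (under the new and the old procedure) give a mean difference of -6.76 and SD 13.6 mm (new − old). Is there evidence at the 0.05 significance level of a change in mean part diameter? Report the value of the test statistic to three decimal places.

-1.491

H0: μ_d = 0; H1: μ_d ≠ 0 (paired t-test on the differences, two-sided).
t = d̄/(s_d/√n) = -6.76/(13.6/√9) = -1.491
df = n − 1 = 8
Two-sided p-value ≈ 0.174
Since p ≈ 0.174 > α = 0.05, fail to reject H0; the data do not provide sufficient evidence against H0.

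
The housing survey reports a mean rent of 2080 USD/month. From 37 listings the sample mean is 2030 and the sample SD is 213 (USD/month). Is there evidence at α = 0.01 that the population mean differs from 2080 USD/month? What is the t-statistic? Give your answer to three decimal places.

H0: μ = 2080; H1: μ ≠ 2080 (one-sample t-test, two-sided).
t = (x̄ − μ₀)/(s/√n) = (2030 − 2080)/(213/√37) = -1.428
df = n − 1 = 36
Two-sided p-value ≈ 0.162
Since p ≈ 0.162 > α = 0.01, fail to reject H0; the data do not provide sufficient evidence against H0.

-1.428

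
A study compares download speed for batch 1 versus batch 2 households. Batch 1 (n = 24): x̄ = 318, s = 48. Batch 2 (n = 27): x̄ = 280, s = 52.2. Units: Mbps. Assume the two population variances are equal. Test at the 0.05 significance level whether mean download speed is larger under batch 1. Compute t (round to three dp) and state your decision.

Let group 1 = batch 1, group 2 = batch 2. H0: μ_1 = μ_2; H1: μ_1 > μ_2 (two-sample pooled-variance t-test, right-tailed).
s_p² = [(24−1)·48² + (27−1)·52.2²]/(24+27−2) = 2527.3
t = (318 − 280)/√[2527.3·(1/24 + 1/27)] = 2.694
df = n₁ + n₂ − 2 = 49
p-value = P(T ≥ 2.694) ≈ 0.005
Since p ≈ 0.005 < α = 0.05, reject H0; the data support H1.

t = 2.694; reject H0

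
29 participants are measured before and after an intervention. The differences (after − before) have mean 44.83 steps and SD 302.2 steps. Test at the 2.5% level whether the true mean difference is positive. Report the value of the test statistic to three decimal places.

0.799

H0: μ_d = 0; H1: μ_d > 0 (paired t-test on the differences, right-tailed).
t = d̄/(s_d/√n) = 44.83/(302.2/√29) = 0.799
df = n − 1 = 28
p-value = P(T ≥ 0.799) ≈ 0.216
Since p ≈ 0.216 > α = 0.025, fail to reject H0; the data do not provide sufficient evidence against H0.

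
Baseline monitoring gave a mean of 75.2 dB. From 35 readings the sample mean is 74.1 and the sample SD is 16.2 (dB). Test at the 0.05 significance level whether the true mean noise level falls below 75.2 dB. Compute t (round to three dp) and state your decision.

H0: μ = 75.2; H1: μ < 75.2 (one-sample t-test, left-tailed).
t = (x̄ − μ₀)/(s/√n) = (74.1 − 75.2)/(16.2/√35) = -0.402
df = n − 1 = 34
p-value = P(T ≤ -0.402) ≈ 0.345
Since p ≈ 0.345 > α = 0.05, fail to reject H0; the data do not provide sufficient evidence against H0.

t = -0.402; fail to reject H0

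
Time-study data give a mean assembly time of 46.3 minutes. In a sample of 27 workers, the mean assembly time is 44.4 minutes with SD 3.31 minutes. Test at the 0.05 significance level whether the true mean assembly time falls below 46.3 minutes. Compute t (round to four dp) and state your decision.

t = -2.9827; reject H0

H0: μ = 46.3; H1: μ < 46.3 (one-sample t-test, left-tailed).
t = (x̄ − μ₀)/(s/√n) = (44.4 − 46.3)/(3.31/√27) = -2.9827
df = n − 1 = 26
p-value = P(T ≤ -2.9827) ≈ 0.003
Since p ≈ 0.003 < α = 0.05, reject H0; the data support H1.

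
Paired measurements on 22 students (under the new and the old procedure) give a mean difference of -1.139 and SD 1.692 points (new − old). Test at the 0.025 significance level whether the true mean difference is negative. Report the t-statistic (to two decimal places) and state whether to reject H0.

t = -3.16; reject H0

H0: μ_d = 0; H1: μ_d < 0 (paired t-test on the differences, left-tailed).
t = d̄/(s_d/√n) = -1.139/(1.692/√22) = -3.16
df = n − 1 = 21
p-value = P(T ≤ -3.16) ≈ 0.002
Since p ≈ 0.002 < α = 0.025, reject H0; the data support H1.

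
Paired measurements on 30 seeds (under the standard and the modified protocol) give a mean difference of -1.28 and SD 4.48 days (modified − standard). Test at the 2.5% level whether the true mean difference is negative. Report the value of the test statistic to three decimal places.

H0: μ_d = 0; H1: μ_d < 0 (paired t-test on the differences, left-tailed).
t = d̄/(s_d/√n) = -1.28/(4.48/√30) = -1.565
df = n − 1 = 29
p-value = P(T ≤ -1.565) ≈ 0.064
Since p ≈ 0.064 > α = 0.025, fail to reject H0; the evidence is not statistically significant.

-1.565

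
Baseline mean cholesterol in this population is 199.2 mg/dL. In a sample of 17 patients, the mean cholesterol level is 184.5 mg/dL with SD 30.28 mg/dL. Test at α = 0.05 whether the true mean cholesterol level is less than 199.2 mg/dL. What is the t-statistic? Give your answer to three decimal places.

H0: μ = 199.2; H1: μ < 199.2 (one-sample t-test, left-tailed).
t = (x̄ − μ₀)/(s/√n) = (184.5 − 199.2)/(30.28/√17) = -2.002
df = n − 1 = 16
p-value = P(T ≤ -2.002) ≈ 0.0313
Since p ≈ 0.0313 < α = 0.05, reject H0; the data support H1.

-2.002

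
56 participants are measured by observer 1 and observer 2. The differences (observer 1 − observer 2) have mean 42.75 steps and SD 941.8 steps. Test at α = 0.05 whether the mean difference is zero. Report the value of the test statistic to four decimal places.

0.3397

H0: μ_d = 0; H1: μ_d ≠ 0 (paired t-test on the differences, two-sided).
t = d̄/(s_d/√n) = 42.75/(941.8/√56) = 0.3397
df = n − 1 = 55
Two-sided p-value ≈ 0.7354
Since p ≈ 0.7354 > α = 0.05, fail to reject H0; the evidence is not statistically significant.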